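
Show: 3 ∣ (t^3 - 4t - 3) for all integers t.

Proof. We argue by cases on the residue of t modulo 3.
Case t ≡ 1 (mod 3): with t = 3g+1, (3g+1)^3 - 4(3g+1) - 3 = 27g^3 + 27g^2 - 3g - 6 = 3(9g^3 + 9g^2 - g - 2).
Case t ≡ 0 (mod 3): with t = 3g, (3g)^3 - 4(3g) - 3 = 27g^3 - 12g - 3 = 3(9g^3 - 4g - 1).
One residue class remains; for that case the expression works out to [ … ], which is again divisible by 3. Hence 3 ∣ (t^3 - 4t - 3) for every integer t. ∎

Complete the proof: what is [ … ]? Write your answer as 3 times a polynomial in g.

The residues treated are {1, 0}, so the missing case is t ≡ 2 (mod 3); write t = 3g+2.
Then (3g+2)^3 - 4(3g+2) - 3 = 27g^3 + 54g^2 + 24g - 3 = 3(9g^3 + 18g^2 + 8g - 1).

3(9g^3 + 18g^2 + 8g - 1)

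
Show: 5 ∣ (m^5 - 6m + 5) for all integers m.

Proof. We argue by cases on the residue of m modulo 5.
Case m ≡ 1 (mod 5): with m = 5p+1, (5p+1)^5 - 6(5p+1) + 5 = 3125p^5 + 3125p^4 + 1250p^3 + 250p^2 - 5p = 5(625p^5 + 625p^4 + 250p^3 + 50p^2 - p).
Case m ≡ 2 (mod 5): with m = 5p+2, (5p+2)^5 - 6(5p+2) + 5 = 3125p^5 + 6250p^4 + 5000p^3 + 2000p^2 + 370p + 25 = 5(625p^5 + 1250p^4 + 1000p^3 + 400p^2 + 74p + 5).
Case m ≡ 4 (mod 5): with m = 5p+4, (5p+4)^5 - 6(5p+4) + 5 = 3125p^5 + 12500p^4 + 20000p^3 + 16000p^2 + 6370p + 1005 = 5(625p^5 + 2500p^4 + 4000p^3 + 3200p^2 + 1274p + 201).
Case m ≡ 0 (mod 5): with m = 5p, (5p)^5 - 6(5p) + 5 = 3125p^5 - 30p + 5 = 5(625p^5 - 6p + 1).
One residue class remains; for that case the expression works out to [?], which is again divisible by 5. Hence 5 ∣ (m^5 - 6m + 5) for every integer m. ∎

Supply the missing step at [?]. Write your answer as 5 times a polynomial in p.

5(625p^5 + 1875p^4 + 2250p^3 + 1350p^2 + 399p + 46)

Only m ≡ 3 (mod 5) is unaccounted for. Put m = 5p+3:
(5p+3)^5 - 6(5p+3) + 5 expands to 3125p^5 + 9375p^4 + 11250p^3 + 6750p^2 + 1995p + 230,
and factoring out 5 leaves 5(625p^5 + 1875p^4 + 2250p^3 + 1350p^2 + 399p + 46).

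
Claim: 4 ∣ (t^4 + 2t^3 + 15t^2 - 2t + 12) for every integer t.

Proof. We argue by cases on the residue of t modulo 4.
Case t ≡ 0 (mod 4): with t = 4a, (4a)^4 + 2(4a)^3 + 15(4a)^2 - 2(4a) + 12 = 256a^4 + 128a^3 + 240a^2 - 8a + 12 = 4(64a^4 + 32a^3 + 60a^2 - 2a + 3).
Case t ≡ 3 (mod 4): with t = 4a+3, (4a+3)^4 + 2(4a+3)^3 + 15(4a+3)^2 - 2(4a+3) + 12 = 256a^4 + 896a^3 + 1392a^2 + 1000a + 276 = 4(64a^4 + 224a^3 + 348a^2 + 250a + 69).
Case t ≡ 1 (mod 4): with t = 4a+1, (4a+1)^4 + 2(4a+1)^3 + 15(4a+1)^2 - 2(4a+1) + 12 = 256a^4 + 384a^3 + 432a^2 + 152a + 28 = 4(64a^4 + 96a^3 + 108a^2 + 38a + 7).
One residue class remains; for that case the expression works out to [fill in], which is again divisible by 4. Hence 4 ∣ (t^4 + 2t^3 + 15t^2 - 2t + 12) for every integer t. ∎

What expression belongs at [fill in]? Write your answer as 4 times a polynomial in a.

4(64a^4 + 160a^3 + 204a^2 + 114a + 25)

Only t ≡ 2 (mod 4) is unaccounted for. Put t = 4a+2:
(4a+2)^4 + 2(4a+2)^3 + 15(4a+2)^2 - 2(4a+2) + 12 expands to 256a^4 + 640a^3 + 816a^2 + 456a + 100,
and factoring out 4 leaves 4(64a^4 + 160a^3 + 204a^2 + 114a + 25).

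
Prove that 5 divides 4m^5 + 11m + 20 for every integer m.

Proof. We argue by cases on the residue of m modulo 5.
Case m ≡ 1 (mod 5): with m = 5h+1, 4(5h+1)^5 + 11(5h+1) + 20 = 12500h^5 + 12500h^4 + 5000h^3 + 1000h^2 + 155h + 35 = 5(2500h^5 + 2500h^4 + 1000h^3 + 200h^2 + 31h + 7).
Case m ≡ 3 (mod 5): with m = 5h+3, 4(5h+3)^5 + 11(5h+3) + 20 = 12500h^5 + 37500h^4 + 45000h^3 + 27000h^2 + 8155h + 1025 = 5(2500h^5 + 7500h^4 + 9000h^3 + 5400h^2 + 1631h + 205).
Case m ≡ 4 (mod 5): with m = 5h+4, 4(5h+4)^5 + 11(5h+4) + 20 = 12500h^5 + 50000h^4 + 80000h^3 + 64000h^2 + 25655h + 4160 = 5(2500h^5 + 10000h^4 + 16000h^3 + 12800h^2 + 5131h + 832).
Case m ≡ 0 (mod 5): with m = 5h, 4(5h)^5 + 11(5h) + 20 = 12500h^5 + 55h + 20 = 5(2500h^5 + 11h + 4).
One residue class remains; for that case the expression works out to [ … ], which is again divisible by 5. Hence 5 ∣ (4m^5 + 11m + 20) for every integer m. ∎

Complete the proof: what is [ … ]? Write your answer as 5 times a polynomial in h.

5(2500h^5 + 5000h^4 + 4000h^3 + 1600h^2 + 331h + 34)

Only m ≡ 2 (mod 5) is unaccounted for. Put m = 5h+2:
4(5h+2)^5 + 11(5h+2) + 20 expands to 12500h^5 + 25000h^4 + 20000h^3 + 8000h^2 + 1655h + 170,
and factoring out 5 leaves 5(2500h^5 + 5000h^4 + 4000h^3 + 1600h^2 + 331h + 34).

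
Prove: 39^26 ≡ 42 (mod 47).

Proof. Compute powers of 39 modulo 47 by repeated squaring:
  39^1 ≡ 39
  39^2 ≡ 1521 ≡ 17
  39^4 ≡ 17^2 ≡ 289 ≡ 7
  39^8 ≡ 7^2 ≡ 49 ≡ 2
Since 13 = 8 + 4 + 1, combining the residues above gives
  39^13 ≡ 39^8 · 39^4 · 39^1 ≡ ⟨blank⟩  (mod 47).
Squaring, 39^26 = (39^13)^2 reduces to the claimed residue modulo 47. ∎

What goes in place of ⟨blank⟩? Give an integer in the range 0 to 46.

39^8 · 39^4 · 39^1 ≡ 2 · 7 · 39 = 546.
546 mod 47 = 29, so 39^13 ≡ 29 (mod 47).

29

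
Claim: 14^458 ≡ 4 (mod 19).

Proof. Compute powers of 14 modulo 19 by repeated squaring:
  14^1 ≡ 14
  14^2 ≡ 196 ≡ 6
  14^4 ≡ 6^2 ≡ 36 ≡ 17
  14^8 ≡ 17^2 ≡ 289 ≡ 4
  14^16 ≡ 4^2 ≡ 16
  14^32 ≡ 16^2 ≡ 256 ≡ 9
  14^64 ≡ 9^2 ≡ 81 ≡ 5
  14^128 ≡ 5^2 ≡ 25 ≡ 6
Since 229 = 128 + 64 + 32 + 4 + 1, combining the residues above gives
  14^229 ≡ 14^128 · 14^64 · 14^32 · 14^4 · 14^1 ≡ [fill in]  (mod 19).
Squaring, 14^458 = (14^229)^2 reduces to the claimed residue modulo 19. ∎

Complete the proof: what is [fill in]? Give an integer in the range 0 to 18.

14^128 · 14^64 · 14^32 · 14^4 · 14^1 ≡ 6 · 5 · 9 · 17 · 14 = 64260.
64260 mod 19 = 2, so 14^229 ≡ 2 (mod 19).

2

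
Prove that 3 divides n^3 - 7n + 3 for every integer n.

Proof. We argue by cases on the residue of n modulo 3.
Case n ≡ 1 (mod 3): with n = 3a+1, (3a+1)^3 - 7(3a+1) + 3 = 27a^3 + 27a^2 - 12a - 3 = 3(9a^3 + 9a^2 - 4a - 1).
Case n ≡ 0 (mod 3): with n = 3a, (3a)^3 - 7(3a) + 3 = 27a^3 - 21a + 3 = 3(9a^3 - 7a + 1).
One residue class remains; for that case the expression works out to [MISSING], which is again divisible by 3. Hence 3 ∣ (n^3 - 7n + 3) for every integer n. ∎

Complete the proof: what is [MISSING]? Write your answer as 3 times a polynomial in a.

3(9a^3 + 18a^2 + 5a - 1)

Only n ≡ 2 (mod 3) is unaccounted for. Put n = 3a+2:
(3a+2)^3 - 7(3a+2) + 3 expands to 27a^3 + 54a^2 + 15a - 3,
and factoring out 3 leaves 3(9a^3 + 18a^2 + 5a - 1).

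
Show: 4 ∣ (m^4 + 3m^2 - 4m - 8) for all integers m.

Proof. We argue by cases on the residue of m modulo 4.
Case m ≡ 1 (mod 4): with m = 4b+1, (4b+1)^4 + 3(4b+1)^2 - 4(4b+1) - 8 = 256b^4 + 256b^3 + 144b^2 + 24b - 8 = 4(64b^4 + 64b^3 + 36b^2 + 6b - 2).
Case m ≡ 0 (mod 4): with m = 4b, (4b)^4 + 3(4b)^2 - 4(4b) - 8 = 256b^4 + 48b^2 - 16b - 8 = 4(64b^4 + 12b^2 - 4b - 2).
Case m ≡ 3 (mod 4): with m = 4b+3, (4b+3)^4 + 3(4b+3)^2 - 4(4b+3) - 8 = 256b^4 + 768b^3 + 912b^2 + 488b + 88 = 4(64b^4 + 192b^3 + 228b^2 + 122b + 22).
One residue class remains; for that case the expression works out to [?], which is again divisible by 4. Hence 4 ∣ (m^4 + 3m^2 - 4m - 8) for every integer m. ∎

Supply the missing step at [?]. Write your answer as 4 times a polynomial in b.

The residues treated are {1, 0, 3}, so the missing case is m ≡ 2 (mod 4); write m = 4b+2.
Then (4b+2)^4 + 3(4b+2)^2 - 4(4b+2) - 8 = 256b^4 + 512b^3 + 432b^2 + 160b + 12 = 4(64b^4 + 128b^3 + 108b^2 + 40b + 3).

4(64b^4 + 128b^3 + 108b^2 + 40b + 3)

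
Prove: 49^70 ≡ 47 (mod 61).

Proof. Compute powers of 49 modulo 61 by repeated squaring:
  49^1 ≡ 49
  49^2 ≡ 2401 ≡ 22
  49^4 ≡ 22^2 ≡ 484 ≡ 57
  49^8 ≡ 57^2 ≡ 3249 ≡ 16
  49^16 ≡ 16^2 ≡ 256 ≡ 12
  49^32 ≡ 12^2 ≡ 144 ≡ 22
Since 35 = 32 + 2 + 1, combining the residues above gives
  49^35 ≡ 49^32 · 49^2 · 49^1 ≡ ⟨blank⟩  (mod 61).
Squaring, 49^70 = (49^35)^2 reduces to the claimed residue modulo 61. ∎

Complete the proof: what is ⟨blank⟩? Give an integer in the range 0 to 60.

49^32 · 49^2 · 49^1 ≡ 22 · 22 · 49 = 23716.
23716 mod 61 = 48, so 49^35 ≡ 48 (mod 61).

48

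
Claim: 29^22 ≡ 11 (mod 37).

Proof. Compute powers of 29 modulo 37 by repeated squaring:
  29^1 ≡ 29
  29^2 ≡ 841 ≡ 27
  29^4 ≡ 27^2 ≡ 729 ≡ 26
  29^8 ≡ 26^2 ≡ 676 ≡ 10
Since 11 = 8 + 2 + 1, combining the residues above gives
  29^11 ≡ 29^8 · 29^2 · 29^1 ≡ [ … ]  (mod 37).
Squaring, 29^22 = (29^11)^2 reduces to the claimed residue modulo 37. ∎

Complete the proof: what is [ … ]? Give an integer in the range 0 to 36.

23

29^8 · 29^2 · 29^1 ≡ 10 · 27 · 29 = 7830.
7830 mod 37 = 23, so 29^11 ≡ 23 (mod 37).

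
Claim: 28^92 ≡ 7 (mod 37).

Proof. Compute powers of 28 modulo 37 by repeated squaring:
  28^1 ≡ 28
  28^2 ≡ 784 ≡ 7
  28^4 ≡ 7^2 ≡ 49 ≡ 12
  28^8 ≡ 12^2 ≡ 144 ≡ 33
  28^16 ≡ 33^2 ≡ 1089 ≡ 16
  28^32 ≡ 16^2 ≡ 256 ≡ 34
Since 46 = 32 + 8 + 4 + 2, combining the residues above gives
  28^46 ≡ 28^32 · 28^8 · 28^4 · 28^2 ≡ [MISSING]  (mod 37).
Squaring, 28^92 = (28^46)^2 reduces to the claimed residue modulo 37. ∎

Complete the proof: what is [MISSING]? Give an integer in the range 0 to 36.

Multiply the listed residues: 34 · 33 · 12 · 7 = 1122 → 13464 → 94248.
Reducing modulo 37: 94248 = 2547·37 + 9, so 28^46 ≡ 9.

9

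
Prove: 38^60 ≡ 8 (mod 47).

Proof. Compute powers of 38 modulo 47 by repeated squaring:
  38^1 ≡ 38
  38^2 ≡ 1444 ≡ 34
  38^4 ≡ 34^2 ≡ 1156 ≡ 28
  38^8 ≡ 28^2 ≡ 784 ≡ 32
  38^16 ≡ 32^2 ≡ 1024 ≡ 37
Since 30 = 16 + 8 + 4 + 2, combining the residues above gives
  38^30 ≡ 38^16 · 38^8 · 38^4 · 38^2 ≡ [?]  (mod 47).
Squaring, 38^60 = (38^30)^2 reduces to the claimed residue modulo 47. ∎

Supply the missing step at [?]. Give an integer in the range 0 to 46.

38^16 · 38^8 · 38^4 · 38^2 ≡ 37 · 32 · 28 · 34 = 1127168.
1127168 mod 47 = 14, so 38^30 ≡ 14 (mod 47).

14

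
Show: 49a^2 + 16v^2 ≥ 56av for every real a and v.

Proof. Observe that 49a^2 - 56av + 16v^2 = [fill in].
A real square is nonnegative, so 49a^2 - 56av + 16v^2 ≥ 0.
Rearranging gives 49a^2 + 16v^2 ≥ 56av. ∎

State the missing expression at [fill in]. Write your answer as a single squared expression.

(7a - 4v)^2

49a^2 - 56av + 16v^2 is a perfect-square trinomial: the outer terms are (7a)^2 and (4v)^2, and the cross term is -2·7a·4v.
So 49a^2 - 56av + 16v^2 = (7a - 4v)^2 ≥ 0.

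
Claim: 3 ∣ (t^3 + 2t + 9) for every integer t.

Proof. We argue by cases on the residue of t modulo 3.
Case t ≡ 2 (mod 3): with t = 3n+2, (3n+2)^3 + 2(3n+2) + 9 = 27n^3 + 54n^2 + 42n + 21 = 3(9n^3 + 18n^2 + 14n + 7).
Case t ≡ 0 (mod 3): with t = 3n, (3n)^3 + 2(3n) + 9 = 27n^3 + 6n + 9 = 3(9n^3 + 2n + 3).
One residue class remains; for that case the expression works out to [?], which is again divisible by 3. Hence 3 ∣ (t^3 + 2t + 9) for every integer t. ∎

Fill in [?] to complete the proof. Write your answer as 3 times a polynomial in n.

The residues treated are {2, 0}, so the missing case is t ≡ 1 (mod 3); write t = 3n+1.
Then (3n+1)^3 + 2(3n+1) + 9 = 27n^3 + 27n^2 + 15n + 12 = 3(9n^3 + 9n^2 + 5n + 4).

3(9n^3 + 9n^2 + 5n + 4)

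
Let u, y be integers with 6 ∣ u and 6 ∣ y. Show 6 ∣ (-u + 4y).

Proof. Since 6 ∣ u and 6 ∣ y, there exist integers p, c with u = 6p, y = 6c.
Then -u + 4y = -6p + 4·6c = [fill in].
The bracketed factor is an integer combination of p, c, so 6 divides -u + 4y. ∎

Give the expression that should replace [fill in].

Pull the common 6 out of every term: -6p + 4·6c = 6(4c - p).
4c - p is an integer, which exhibits the divisibility.

6(4c - p)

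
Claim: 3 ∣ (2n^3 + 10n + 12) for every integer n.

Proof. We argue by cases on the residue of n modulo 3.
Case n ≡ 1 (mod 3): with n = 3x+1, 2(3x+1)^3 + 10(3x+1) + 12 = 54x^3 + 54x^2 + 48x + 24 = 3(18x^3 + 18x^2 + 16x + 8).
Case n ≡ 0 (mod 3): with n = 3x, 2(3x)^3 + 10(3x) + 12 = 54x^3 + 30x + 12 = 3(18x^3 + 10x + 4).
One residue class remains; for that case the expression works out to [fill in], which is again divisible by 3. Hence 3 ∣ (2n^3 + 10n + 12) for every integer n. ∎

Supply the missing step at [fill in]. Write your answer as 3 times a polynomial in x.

3(18x^3 + 36x^2 + 34x + 16)

Only n ≡ 2 (mod 3) is unaccounted for. Put n = 3x+2:
2(3x+2)^3 + 10(3x+2) + 12 expands to 54x^3 + 108x^2 + 102x + 48,
and factoring out 3 leaves 3(18x^3 + 36x^2 + 34x + 16).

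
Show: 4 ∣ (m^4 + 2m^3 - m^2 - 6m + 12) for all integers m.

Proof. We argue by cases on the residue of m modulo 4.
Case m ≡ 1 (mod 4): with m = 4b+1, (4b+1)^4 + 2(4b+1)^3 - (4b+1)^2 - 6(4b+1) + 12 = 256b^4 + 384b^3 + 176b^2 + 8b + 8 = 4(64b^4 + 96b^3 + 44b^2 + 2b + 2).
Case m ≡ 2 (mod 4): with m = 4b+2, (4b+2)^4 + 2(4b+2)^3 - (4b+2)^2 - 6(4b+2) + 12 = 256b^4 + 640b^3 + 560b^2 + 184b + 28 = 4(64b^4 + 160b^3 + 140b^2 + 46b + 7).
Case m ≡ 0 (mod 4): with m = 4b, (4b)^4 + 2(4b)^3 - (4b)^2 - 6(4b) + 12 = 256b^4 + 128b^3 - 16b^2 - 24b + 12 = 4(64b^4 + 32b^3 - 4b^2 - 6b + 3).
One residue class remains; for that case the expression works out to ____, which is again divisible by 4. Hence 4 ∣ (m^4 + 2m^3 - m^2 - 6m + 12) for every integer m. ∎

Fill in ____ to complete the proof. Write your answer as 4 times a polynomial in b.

The residues treated are {1, 2, 0}, so the missing case is m ≡ 3 (mod 4); write m = 4b+3.
Then (4b+3)^4 + 2(4b+3)^3 - (4b+3)^2 - 6(4b+3) + 12 = 256b^4 + 896b^3 + 1136b^2 + 600b + 120 = 4(64b^4 + 224b^3 + 284b^2 + 150b + 30).

4(64b^4 + 224b^3 + 284b^2 + 150b + 30)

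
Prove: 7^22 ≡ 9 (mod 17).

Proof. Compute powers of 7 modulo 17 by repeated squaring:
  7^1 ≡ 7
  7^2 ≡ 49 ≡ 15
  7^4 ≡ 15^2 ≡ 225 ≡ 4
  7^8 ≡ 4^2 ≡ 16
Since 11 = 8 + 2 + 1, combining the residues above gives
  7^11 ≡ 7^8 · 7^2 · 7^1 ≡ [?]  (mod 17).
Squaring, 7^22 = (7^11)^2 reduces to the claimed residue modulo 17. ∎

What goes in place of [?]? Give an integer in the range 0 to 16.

14

Multiply the listed residues: 16 · 15 · 7 = 240 → 1680.
Reducing modulo 17: 1680 = 98·17 + 14, so 7^11 ≡ 14.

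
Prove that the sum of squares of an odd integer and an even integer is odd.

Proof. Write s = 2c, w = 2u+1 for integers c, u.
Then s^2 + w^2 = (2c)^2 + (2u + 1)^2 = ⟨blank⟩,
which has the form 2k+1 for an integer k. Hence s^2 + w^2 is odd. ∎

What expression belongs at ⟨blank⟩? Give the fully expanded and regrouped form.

2(2c^2 + 2u^2 + 2u) + 1

(2c)^2 + (2u + 1)^2 = 4c^2 + 4u^2 + 4u + 1
= 2(2c^2 + 2u^2 + 2u) + 1.
Since 2c^2 + 2u^2 + 2u is an integer, the sum of squares is of the form 2k+1 for an integer k.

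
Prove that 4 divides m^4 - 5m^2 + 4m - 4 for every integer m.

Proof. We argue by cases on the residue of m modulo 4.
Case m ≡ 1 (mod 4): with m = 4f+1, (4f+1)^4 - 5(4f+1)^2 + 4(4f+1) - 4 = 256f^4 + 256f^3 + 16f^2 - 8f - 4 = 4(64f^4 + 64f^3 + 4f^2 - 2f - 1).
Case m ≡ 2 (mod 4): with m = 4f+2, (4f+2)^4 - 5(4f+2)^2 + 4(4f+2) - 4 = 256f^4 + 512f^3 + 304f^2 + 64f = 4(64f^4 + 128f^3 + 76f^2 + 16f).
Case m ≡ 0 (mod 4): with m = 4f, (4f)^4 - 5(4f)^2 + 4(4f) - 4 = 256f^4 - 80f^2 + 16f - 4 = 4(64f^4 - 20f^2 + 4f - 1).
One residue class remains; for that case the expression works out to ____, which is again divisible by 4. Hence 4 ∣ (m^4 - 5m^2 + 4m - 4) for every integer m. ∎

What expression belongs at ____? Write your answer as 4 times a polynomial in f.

The residues treated are {1, 2, 0}, so the missing case is m ≡ 3 (mod 4); write m = 4f+3.
Then (4f+3)^4 - 5(4f+3)^2 + 4(4f+3) - 4 = 256f^4 + 768f^3 + 784f^2 + 328f + 44 = 4(64f^4 + 192f^3 + 196f^2 + 82f + 11).

4(64f^4 + 192f^3 + 196f^2 + 82f + 11)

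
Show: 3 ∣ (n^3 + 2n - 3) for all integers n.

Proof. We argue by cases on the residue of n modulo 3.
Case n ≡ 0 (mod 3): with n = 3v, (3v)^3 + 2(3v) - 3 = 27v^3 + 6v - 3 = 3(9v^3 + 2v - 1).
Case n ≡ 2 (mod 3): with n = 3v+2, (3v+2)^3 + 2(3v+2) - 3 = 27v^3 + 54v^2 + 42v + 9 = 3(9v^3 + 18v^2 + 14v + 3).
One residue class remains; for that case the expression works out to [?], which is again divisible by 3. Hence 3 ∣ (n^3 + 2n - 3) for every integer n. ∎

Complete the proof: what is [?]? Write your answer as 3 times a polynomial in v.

3(9v^3 + 9v^2 + 5v)

The residues treated are {0, 2}, so the missing case is n ≡ 1 (mod 3); write n = 3v+1.
Then (3v+1)^3 + 2(3v+1) - 3 = 27v^3 + 27v^2 + 15v = 3(9v^3 + 9v^2 + 5v).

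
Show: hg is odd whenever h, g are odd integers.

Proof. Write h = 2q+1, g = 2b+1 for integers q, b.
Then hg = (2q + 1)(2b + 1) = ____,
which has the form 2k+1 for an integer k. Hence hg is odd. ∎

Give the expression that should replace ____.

2(2bq + b + q) + 1

Expanding: (2q + 1)(2b + 1) = 4bq + 2b + 2q + 1.
Every term except the constant is even, so this is 2(2bq + b + q) + 1,
and 2bq + b + q ∈ ℤ gives the required form.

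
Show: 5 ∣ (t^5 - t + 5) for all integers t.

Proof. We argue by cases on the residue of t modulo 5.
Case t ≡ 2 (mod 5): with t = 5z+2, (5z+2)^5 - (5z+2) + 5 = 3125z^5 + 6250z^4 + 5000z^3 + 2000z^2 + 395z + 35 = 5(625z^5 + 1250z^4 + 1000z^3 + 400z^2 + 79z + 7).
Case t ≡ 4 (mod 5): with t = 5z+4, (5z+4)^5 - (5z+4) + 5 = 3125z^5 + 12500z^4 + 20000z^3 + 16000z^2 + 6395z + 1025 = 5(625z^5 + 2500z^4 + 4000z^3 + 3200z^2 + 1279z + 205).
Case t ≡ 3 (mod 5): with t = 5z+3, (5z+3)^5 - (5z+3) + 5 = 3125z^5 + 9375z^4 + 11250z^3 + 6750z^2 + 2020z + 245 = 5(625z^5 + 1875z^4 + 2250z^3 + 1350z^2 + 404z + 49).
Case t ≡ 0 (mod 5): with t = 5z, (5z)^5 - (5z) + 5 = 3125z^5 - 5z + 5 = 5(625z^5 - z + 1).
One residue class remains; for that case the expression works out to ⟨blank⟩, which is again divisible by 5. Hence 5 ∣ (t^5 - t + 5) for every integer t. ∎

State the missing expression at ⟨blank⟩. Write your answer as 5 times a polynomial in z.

5(625z^5 + 625z^4 + 250z^3 + 50z^2 + 4z + 1)

The residues treated are {2, 4, 3, 0}, so the missing case is t ≡ 1 (mod 5); write t = 5z+1.
Then (5z+1)^5 - (5z+1) + 5 = 3125z^5 + 3125z^4 + 1250z^3 + 250z^2 + 20z + 5 = 5(625z^5 + 625z^4 + 250z^3 + 50z^2 + 4z + 1).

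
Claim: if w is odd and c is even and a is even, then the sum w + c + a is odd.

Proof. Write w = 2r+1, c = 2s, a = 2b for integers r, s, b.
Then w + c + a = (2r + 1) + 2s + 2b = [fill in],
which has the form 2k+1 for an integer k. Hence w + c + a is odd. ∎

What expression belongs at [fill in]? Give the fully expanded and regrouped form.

2(b + r + s) + 1

Expanding: (2r + 1) + 2s + 2b = 2b + 2r + 2s + 1.
Every term except the constant is even, so this is 2(b + r + s) + 1,
and b + r + s ∈ ℤ gives the required form.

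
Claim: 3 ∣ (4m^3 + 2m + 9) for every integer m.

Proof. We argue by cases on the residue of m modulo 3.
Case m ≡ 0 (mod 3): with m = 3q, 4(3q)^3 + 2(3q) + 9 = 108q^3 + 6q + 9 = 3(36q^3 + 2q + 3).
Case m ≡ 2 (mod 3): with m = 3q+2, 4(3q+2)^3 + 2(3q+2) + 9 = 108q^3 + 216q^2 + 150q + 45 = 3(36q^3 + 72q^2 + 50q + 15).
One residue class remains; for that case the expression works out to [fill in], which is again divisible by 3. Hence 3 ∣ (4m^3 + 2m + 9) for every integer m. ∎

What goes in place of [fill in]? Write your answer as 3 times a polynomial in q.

The residues treated are {0, 2}, so the missing case is m ≡ 1 (mod 3); write m = 3q+1.
Then 4(3q+1)^3 + 2(3q+1) + 9 = 108q^3 + 108q^2 + 42q + 15 = 3(36q^3 + 36q^2 + 14q + 5).

3(36q^3 + 36q^2 + 14q + 5)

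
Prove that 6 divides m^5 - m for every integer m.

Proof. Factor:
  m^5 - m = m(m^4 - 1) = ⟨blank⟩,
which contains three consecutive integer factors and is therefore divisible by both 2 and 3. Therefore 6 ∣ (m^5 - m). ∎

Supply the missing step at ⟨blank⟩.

(m - 1)m(m + 1)(m^2 + 1)

m^4 - 1 = (m^2 - 1)(m^2 + 1), and m^2 - 1 = (m-1)(m+1).
So m(m^4 - 1) = (m - 1)m(m + 1)(m^2 + 1).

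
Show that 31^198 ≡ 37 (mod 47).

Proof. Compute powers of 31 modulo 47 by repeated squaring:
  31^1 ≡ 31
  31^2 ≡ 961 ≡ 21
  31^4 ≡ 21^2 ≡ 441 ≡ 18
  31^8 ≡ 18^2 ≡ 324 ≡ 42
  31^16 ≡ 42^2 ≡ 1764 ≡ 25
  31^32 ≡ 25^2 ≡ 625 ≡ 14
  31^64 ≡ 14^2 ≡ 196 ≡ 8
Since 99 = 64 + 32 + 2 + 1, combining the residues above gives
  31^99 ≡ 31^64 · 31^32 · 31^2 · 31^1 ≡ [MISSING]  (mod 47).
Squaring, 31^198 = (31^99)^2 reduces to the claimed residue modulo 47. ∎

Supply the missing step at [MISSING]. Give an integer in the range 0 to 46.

Multiply the listed residues: 8 · 14 · 21 · 31 = 112 → 2352 → 72912.
Reducing modulo 47: 72912 = 1551·47 + 15, so 31^99 ≡ 15.

15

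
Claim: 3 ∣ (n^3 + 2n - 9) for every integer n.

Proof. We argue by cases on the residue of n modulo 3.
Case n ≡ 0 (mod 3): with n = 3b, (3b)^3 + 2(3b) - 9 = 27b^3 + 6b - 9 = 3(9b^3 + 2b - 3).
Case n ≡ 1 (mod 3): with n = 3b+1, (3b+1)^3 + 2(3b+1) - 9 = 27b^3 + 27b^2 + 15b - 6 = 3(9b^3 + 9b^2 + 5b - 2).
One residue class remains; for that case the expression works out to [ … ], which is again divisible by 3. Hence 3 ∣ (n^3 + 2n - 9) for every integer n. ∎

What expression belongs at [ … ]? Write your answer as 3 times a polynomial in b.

The residues treated are {0, 1}, so the missing case is n ≡ 2 (mod 3); write n = 3b+2.
Then (3b+2)^3 + 2(3b+2) - 9 = 27b^3 + 54b^2 + 42b + 3 = 3(9b^3 + 18b^2 + 14b + 1).

3(9b^3 + 18b^2 + 14b + 1)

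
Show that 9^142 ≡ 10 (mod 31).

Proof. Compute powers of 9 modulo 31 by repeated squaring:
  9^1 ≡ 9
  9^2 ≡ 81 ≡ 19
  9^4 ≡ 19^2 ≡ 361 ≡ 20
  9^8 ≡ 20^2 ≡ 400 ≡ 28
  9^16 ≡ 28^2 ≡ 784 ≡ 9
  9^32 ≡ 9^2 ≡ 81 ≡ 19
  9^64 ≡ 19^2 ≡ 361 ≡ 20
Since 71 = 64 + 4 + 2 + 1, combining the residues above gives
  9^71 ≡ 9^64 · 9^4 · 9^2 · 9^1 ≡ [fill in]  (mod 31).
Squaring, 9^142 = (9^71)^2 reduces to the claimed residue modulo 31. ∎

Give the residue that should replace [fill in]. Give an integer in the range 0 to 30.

9^64 · 9^4 · 9^2 · 9^1 ≡ 20 · 20 · 19 · 9 = 68400.
68400 mod 31 = 14, so 9^71 ≡ 14 (mod 31).

14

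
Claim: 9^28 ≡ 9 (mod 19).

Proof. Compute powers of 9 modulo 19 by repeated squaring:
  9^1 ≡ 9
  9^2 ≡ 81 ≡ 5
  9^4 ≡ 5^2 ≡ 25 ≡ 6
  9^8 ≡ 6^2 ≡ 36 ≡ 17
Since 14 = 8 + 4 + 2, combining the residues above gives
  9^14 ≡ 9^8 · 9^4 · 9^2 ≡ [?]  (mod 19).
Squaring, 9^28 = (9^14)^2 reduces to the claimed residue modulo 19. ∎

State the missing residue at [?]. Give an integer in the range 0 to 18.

9^8 · 9^4 · 9^2 ≡ 17 · 6 · 5 = 510.
510 mod 19 = 16, so 9^14 ≡ 16 (mod 19).

16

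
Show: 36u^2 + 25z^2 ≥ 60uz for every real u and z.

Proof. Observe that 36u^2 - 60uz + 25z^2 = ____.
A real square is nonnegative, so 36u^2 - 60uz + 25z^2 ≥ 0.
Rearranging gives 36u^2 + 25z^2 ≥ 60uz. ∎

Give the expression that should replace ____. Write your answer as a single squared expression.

(6u - 5z)^2

36u^2 - 60uz + 25z^2 is a perfect-square trinomial: the outer terms are (6u)^2 and (5z)^2, and the cross term is -2·6u·5z.
So 36u^2 - 60uz + 25z^2 = (6u - 5z)^2 ≥ 0.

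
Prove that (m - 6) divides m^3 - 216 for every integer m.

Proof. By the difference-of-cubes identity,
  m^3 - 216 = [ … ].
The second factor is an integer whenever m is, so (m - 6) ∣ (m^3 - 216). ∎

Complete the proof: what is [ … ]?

(m - 6)(m^2 + 6m + 36)

a^3 - b^3 = (a - b)(a^2 + ab + b^2). With a = m, b = 6:
m^3 - 216 = (m - 6)(m^2 + 6m + 36).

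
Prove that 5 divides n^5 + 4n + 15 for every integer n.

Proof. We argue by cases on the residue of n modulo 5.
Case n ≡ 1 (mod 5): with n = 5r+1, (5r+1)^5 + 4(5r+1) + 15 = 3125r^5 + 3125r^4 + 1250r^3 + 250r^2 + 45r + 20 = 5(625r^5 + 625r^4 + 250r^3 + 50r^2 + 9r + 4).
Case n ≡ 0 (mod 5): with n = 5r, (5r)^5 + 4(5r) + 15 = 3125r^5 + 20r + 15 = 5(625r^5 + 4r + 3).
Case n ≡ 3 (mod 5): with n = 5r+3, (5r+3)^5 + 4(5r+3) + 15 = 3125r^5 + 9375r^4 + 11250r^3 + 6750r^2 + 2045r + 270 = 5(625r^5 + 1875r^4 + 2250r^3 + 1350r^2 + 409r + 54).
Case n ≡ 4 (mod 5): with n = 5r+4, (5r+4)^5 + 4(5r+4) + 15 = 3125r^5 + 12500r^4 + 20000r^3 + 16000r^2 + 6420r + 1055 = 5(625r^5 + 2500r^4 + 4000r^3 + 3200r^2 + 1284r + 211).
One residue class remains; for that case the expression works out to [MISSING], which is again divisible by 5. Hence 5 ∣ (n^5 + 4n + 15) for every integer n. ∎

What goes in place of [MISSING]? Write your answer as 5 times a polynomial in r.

5(625r^5 + 1250r^4 + 1000r^3 + 400r^2 + 84r + 11)

The residues treated are {1, 0, 3, 4}, so the missing case is n ≡ 2 (mod 5); write n = 5r+2.
Then (5r+2)^5 + 4(5r+2) + 15 = 3125r^5 + 6250r^4 + 5000r^3 + 2000r^2 + 420r + 55 = 5(625r^5 + 1250r^4 + 1000r^3 + 400r^2 + 84r + 11).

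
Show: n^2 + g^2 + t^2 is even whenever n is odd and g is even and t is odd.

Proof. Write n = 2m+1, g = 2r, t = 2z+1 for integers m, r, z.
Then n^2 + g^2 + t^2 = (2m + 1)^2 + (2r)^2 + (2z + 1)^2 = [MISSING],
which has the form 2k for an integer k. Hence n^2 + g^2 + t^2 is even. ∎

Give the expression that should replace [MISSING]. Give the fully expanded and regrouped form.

2(2m^2 + 2m + 2r^2 + 2z^2 + 2z + 1)

(2m + 1)^2 + (2r)^2 + (2z + 1)^2 = 4m^2 + 4m + 4r^2 + 4z^2 + 4z + 2
= 2(2m^2 + 2m + 2r^2 + 2z^2 + 2z + 1).
Since 2m^2 + 2m + 2r^2 + 2z^2 + 2z + 1 is an integer, the sum of squares is of the form 2k for an integer k.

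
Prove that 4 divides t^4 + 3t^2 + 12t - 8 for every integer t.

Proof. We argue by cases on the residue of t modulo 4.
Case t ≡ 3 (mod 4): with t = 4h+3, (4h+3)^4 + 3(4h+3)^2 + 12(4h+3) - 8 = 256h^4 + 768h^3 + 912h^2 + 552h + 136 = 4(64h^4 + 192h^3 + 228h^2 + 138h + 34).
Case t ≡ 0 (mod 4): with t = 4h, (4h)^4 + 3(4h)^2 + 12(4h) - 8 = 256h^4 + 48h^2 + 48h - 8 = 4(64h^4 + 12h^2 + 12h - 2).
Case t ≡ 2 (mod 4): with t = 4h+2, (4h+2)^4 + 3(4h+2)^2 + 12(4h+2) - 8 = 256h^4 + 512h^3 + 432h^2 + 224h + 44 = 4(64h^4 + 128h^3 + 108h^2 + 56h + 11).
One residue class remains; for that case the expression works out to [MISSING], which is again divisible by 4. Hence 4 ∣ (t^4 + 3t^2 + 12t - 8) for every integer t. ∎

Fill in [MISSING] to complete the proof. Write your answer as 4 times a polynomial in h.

The residues treated are {3, 0, 2}, so the missing case is t ≡ 1 (mod 4); write t = 4h+1.
Then (4h+1)^4 + 3(4h+1)^2 + 12(4h+1) - 8 = 256h^4 + 256h^3 + 144h^2 + 88h + 8 = 4(64h^4 + 64h^3 + 36h^2 + 22h + 2).

4(64h^4 + 64h^3 + 36h^2 + 22h + 2)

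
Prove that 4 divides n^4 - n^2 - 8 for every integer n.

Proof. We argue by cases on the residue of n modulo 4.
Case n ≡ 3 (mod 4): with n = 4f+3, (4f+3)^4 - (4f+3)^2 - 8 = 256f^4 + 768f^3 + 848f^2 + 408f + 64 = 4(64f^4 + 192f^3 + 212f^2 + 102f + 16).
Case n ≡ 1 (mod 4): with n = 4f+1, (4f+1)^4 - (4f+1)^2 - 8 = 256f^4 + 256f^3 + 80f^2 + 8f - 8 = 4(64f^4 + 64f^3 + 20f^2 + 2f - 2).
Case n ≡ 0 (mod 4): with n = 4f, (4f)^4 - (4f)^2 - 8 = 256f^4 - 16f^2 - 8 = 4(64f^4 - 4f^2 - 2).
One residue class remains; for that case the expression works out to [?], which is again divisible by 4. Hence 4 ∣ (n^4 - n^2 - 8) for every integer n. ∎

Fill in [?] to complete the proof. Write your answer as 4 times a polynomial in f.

4(64f^4 + 128f^3 + 92f^2 + 28f + 1)

The residues treated are {3, 1, 0}, so the missing case is n ≡ 2 (mod 4); write n = 4f+2.
Then (4f+2)^4 - (4f+2)^2 - 8 = 256f^4 + 512f^3 + 368f^2 + 112f + 4 = 4(64f^4 + 128f^3 + 92f^2 + 28f + 1).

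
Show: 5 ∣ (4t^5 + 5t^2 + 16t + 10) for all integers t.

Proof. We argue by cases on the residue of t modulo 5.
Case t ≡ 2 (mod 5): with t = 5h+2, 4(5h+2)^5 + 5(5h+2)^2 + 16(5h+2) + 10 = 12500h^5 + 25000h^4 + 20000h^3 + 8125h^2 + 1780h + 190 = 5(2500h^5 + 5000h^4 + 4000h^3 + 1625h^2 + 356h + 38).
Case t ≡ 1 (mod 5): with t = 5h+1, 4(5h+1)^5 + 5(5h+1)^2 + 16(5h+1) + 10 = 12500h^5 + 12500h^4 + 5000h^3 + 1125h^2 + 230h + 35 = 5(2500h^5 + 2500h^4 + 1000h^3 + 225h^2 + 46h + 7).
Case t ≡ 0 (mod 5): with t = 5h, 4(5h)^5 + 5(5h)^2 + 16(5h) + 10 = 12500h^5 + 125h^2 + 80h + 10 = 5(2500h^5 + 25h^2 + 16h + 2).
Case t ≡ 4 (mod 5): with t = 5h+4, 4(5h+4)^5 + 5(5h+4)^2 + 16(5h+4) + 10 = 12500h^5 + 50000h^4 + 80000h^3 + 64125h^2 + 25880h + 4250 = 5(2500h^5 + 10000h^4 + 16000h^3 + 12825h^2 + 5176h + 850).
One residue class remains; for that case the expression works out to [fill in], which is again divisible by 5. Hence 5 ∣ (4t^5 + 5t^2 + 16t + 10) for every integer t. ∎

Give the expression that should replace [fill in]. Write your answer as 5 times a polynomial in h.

Only t ≡ 3 (mod 5) is unaccounted for. Put t = 5h+3:
4(5h+3)^5 + 5(5h+3)^2 + 16(5h+3) + 10 expands to 12500h^5 + 37500h^4 + 45000h^3 + 27125h^2 + 8330h + 1075,
and factoring out 5 leaves 5(2500h^5 + 7500h^4 + 9000h^3 + 5425h^2 + 1666h + 215).

5(2500h^5 + 7500h^4 + 9000h^3 + 5425h^2 + 1666h + 215)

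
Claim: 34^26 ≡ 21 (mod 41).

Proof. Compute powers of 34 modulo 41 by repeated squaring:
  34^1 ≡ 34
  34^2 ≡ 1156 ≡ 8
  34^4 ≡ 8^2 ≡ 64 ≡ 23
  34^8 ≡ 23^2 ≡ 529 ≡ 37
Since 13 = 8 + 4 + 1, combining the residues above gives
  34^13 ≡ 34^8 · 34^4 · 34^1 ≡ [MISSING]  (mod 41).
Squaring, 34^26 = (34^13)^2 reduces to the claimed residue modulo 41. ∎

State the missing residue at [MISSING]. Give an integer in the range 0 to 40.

29

34^8 · 34^4 · 34^1 ≡ 37 · 23 · 34 = 28934.
28934 mod 41 = 29, so 34^13 ≡ 29 (mod 41).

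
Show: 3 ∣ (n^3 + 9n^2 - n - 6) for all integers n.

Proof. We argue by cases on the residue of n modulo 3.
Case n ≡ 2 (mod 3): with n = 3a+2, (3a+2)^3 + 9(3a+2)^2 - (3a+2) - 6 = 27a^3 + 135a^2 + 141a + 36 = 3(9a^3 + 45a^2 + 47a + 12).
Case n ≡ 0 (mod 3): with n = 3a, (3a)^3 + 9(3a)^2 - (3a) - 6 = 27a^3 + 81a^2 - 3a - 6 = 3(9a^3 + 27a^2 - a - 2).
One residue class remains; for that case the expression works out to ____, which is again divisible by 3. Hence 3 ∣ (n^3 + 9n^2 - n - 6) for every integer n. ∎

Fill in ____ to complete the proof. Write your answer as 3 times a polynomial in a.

3(9a^3 + 36a^2 + 20a + 1)

Only n ≡ 1 (mod 3) is unaccounted for. Put n = 3a+1:
(3a+1)^3 + 9(3a+1)^2 - (3a+1) - 6 expands to 27a^3 + 108a^2 + 60a + 3,
and factoring out 3 leaves 3(9a^3 + 36a^2 + 20a + 1).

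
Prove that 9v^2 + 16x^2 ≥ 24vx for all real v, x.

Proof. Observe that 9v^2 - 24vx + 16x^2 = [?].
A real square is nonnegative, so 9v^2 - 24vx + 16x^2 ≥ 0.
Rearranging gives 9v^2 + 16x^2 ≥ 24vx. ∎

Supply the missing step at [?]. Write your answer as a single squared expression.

(3v - 4x)^2

9v^2 - 24vx + 16x^2 is a perfect-square trinomial: the outer terms are (3v)^2 and (4x)^2, and the cross term is -2·3v·4x.
So 9v^2 - 24vx + 16x^2 = (3v - 4x)^2 ≥ 0.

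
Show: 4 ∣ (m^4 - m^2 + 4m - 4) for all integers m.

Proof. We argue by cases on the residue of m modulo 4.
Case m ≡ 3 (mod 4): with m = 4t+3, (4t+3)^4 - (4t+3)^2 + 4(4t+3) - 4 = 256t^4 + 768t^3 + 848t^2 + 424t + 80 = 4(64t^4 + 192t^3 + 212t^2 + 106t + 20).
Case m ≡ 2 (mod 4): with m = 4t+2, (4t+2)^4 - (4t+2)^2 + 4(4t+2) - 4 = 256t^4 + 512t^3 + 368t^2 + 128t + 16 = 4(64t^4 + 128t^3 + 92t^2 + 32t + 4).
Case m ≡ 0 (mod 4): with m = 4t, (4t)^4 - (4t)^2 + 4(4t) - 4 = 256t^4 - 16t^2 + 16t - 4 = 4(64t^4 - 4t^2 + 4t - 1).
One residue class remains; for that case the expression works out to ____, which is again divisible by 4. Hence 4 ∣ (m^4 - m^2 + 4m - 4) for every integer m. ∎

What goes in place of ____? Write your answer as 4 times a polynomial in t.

The residues treated are {3, 2, 0}, so the missing case is m ≡ 1 (mod 4); write m = 4t+1.
Then (4t+1)^4 - (4t+1)^2 + 4(4t+1) - 4 = 256t^4 + 256t^3 + 80t^2 + 24t = 4(64t^4 + 64t^3 + 20t^2 + 6t).

4(64t^4 + 64t^3 + 20t^2 + 6t)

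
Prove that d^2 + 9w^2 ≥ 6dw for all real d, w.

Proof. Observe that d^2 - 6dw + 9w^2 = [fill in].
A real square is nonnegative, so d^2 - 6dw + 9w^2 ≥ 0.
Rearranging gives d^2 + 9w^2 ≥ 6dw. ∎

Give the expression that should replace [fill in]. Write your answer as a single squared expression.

d^2 - 6dw + 9w^2 is a perfect-square trinomial: the outer terms are (d)^2 and (3w)^2, and the cross term is -2·d·3w.
So d^2 - 6dw + 9w^2 = (d - 3w)^2 ≥ 0.

(d - 3w)^2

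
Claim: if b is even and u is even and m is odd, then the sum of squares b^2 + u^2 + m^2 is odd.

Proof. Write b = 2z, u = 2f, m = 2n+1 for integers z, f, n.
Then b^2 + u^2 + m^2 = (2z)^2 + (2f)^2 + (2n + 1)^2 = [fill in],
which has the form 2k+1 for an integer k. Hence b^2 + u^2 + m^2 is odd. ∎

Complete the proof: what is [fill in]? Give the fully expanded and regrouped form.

2(2f^2 + 2n^2 + 2n + 2z^2) + 1

(2z)^2 + (2f)^2 + (2n + 1)^2 = 4f^2 + 4n^2 + 4n + 4z^2 + 1
= 2(2f^2 + 2n^2 + 2n + 2z^2) + 1.
Since 2f^2 + 2n^2 + 2n + 2z^2 is an integer, the sum of squares is of the form 2k+1 for an integer k.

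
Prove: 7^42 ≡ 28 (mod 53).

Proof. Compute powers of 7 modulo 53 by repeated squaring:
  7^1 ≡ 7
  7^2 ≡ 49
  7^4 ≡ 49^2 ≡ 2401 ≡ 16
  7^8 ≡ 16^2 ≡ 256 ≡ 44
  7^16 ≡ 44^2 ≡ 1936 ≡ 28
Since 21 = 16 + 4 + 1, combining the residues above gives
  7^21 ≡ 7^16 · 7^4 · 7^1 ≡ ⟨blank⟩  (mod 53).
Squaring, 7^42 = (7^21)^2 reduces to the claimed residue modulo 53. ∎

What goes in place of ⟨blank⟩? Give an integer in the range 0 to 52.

9

Multiply the listed residues: 28 · 16 · 7 = 448 → 3136.
Reducing modulo 53: 3136 = 59·53 + 9, so 7^21 ≡ 9.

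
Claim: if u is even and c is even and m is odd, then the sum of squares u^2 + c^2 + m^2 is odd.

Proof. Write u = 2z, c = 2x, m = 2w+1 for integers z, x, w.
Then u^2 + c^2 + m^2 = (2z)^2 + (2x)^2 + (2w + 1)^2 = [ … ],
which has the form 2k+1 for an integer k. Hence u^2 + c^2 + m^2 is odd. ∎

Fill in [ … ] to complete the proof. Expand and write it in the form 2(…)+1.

(2z)^2 + (2x)^2 + (2w + 1)^2 = 4w^2 + 4w + 4x^2 + 4z^2 + 1
= 2(2w^2 + 2w + 2x^2 + 2z^2) + 1.
Since 2w^2 + 2w + 2x^2 + 2z^2 is an integer, the sum of squares is of the form 2k+1 for an integer k.

2(2w^2 + 2w + 2x^2 + 2z^2) + 1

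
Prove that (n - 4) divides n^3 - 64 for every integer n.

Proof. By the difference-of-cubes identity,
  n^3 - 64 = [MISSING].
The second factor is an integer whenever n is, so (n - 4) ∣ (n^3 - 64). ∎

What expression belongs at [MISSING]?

(n - 4)(n^2 + 4n + 16)

a^3 - b^3 = (a - b)(a^2 + ab + b^2). With a = n, b = 4:
n^3 - 64 = (n - 4)(n^2 + 4n + 16).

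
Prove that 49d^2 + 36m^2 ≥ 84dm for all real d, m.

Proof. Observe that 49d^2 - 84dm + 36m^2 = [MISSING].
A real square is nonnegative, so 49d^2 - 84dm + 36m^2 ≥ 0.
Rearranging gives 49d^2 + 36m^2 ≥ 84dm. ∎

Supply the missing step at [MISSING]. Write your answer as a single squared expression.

(7d - 6m)^2

49d^2 - 84dm + 36m^2 is a perfect-square trinomial: the outer terms are (7d)^2 and (6m)^2, and the cross term is -2·7d·6m.
So 49d^2 - 84dm + 36m^2 = (7d - 6m)^2 ≥ 0.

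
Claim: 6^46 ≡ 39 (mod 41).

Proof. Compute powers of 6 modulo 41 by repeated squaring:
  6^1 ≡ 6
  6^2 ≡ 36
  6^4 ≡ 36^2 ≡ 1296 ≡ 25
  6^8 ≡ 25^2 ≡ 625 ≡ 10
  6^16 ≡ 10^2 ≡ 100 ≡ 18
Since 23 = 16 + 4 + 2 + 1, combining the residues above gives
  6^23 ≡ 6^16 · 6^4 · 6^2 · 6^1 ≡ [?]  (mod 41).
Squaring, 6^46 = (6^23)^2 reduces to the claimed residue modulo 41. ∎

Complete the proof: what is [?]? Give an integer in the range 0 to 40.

30

6^16 · 6^4 · 6^2 · 6^1 ≡ 18 · 25 · 36 · 6 = 97200.
97200 mod 41 = 30, so 6^23 ≡ 30 (mod 41).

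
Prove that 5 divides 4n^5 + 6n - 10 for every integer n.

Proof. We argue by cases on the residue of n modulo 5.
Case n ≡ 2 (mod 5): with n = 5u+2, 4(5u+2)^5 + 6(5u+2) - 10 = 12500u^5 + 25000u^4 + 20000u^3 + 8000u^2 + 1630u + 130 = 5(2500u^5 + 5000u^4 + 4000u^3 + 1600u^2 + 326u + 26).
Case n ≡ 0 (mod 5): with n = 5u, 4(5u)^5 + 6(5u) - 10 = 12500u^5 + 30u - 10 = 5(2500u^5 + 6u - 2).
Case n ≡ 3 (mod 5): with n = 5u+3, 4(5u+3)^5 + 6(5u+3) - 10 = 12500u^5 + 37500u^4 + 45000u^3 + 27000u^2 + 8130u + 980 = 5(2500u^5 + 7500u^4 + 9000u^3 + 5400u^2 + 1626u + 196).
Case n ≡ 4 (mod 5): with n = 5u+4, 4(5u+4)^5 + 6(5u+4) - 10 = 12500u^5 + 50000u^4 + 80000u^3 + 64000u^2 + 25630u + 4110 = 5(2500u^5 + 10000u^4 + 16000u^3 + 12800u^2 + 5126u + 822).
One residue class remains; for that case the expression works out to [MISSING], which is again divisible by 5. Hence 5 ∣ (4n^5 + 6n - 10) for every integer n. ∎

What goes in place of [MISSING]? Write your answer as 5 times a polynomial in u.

The residues treated are {2, 0, 3, 4}, so the missing case is n ≡ 1 (mod 5); write n = 5u+1.
Then 4(5u+1)^5 + 6(5u+1) - 10 = 12500u^5 + 12500u^4 + 5000u^3 + 1000u^2 + 130u = 5(2500u^5 + 2500u^4 + 1000u^3 + 200u^2 + 26u).

5(2500u^5 + 2500u^4 + 1000u^3 + 200u^2 + 26u)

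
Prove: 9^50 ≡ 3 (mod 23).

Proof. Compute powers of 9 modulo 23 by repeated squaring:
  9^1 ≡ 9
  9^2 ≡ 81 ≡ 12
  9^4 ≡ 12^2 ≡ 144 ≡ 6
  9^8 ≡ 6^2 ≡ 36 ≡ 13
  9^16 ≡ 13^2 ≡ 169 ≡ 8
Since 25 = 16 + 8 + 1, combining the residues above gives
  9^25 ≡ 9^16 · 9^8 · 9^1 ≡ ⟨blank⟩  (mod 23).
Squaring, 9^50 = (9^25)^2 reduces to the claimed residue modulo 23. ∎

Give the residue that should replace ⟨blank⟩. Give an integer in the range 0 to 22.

16

Multiply the listed residues: 8 · 13 · 9 = 104 → 936.
Reducing modulo 23: 936 = 40·23 + 16, so 9^25 ≡ 16.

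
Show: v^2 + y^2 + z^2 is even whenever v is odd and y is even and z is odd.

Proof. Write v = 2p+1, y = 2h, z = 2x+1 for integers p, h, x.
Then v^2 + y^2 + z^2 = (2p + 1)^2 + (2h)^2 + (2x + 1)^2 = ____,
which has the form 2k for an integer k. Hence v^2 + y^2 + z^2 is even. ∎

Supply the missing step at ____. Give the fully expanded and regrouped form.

2(2h^2 + 2p^2 + 2p + 2x^2 + 2x + 1)

(2p + 1)^2 + (2h)^2 + (2x + 1)^2 = 4h^2 + 4p^2 + 4p + 4x^2 + 4x + 2
= 2(2h^2 + 2p^2 + 2p + 2x^2 + 2x + 1).
Since 2h^2 + 2p^2 + 2p + 2x^2 + 2x + 1 is an integer, the sum of squares is of the form 2k for an integer k.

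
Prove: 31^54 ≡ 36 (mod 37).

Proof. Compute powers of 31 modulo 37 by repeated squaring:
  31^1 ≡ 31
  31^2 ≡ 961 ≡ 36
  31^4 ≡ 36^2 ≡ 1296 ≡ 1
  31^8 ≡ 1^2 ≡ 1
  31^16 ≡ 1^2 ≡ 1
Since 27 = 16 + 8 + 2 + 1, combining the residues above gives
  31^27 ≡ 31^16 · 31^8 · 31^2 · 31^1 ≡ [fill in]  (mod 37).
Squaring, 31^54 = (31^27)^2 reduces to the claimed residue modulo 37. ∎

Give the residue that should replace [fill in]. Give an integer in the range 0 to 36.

6

Multiply the listed residues: 1 · 1 · 36 · 31 = 1 → 36 → 1116.
Reducing modulo 37: 1116 = 30·37 + 6, so 31^27 ≡ 6.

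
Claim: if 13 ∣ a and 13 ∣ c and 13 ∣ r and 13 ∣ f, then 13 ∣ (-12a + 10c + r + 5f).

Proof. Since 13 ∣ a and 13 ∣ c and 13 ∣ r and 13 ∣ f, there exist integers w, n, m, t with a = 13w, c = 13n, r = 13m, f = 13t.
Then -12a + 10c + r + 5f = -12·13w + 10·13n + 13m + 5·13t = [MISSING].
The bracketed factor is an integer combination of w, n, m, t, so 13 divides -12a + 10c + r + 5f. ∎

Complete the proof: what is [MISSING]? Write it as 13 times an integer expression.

13(m + 10n + 5t - 12w)

Each term has a factor of 13: -12·13w + 10·13n + 13m + 5·13t = 13·(m + 10n + 5t - 12w).
Since m + 10n + 5t - 12w is an integer, 13 ∣ (-12a + 10c + r + 5f).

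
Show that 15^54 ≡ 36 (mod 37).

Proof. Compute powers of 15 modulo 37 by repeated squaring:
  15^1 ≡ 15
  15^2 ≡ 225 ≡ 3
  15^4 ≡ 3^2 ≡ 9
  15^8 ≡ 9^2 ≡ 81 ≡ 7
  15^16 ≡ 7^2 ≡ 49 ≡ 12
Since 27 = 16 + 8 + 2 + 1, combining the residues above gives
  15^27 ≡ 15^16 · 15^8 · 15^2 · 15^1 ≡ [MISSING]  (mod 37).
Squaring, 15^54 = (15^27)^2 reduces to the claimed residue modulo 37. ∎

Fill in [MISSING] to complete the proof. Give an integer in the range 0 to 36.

6

Multiply the listed residues: 12 · 7 · 3 · 15 = 84 → 252 → 3780.
Reducing modulo 37: 3780 = 102·37 + 6, so 15^27 ≡ 6.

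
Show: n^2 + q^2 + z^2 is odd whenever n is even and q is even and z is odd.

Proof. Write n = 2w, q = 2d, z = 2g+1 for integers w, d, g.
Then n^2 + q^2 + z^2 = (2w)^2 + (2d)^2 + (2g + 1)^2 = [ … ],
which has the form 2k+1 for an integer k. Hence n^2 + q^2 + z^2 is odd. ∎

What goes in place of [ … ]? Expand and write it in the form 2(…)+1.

Expanding: (2w)^2 + (2d)^2 + (2g + 1)^2 = 4d^2 + 4g^2 + 4g + 4w^2 + 1.
Every term except the constant is even, so this is 2(2d^2 + 2g^2 + 2g + 2w^2) + 1,
and 2d^2 + 2g^2 + 2g + 2w^2 ∈ ℤ gives the required form.

2(2d^2 + 2g^2 + 2g + 2w^2) + 1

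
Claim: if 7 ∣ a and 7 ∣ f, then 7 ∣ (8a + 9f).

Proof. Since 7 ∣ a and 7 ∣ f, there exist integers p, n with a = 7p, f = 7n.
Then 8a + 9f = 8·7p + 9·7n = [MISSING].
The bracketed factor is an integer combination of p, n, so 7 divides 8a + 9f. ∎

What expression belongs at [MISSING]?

7(9n + 8p)

Pull the common 7 out of every term: 8·7p + 9·7n = 7(9n + 8p).
9n + 8p is an integer, which exhibits the divisibility.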